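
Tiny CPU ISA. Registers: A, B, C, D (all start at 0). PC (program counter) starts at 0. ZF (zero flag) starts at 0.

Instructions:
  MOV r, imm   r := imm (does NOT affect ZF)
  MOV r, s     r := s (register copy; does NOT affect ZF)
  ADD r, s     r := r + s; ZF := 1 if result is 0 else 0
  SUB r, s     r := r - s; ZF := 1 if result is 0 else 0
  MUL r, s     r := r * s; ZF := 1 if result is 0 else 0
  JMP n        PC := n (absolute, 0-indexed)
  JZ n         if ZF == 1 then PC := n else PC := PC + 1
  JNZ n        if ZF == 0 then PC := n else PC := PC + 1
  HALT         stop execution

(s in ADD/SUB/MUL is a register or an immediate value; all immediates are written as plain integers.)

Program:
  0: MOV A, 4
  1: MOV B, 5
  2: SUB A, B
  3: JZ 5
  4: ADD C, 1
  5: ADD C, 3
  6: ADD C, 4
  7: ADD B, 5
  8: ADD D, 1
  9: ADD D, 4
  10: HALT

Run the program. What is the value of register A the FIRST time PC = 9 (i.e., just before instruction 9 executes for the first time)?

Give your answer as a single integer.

Step 1: PC=0 exec 'MOV A, 4'. After: A=4 B=0 C=0 D=0 ZF=0 PC=1
Step 2: PC=1 exec 'MOV B, 5'. After: A=4 B=5 C=0 D=0 ZF=0 PC=2
Step 3: PC=2 exec 'SUB A, B'. After: A=-1 B=5 C=0 D=0 ZF=0 PC=3
Step 4: PC=3 exec 'JZ 5'. After: A=-1 B=5 C=0 D=0 ZF=0 PC=4
Step 5: PC=4 exec 'ADD C, 1'. After: A=-1 B=5 C=1 D=0 ZF=0 PC=5
Step 6: PC=5 exec 'ADD C, 3'. After: A=-1 B=5 C=4 D=0 ZF=0 PC=6
Step 7: PC=6 exec 'ADD C, 4'. After: A=-1 B=5 C=8 D=0 ZF=0 PC=7
Step 8: PC=7 exec 'ADD B, 5'. After: A=-1 B=10 C=8 D=0 ZF=0 PC=8
Step 9: PC=8 exec 'ADD D, 1'. After: A=-1 B=10 C=8 D=1 ZF=0 PC=9
First time PC=9: A=-1

-1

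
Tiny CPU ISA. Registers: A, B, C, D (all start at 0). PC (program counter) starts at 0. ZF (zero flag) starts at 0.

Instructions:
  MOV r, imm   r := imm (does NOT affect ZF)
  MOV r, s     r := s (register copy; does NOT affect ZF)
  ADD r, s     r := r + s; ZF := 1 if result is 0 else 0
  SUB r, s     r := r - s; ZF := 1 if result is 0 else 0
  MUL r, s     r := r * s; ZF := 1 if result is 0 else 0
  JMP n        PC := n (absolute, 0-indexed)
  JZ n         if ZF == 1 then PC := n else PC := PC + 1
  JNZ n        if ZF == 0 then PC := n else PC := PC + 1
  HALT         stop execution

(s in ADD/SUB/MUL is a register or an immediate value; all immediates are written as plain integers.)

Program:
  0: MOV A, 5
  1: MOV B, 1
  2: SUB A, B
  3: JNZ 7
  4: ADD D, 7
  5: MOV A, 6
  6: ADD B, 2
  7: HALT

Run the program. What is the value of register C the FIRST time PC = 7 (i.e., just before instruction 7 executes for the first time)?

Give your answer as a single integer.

Step 1: PC=0 exec 'MOV A, 5'. After: A=5 B=0 C=0 D=0 ZF=0 PC=1
Step 2: PC=1 exec 'MOV B, 1'. After: A=5 B=1 C=0 D=0 ZF=0 PC=2
Step 3: PC=2 exec 'SUB A, B'. After: A=4 B=1 C=0 D=0 ZF=0 PC=3
Step 4: PC=3 exec 'JNZ 7'. After: A=4 B=1 C=0 D=0 ZF=0 PC=7
First time PC=7: C=0

0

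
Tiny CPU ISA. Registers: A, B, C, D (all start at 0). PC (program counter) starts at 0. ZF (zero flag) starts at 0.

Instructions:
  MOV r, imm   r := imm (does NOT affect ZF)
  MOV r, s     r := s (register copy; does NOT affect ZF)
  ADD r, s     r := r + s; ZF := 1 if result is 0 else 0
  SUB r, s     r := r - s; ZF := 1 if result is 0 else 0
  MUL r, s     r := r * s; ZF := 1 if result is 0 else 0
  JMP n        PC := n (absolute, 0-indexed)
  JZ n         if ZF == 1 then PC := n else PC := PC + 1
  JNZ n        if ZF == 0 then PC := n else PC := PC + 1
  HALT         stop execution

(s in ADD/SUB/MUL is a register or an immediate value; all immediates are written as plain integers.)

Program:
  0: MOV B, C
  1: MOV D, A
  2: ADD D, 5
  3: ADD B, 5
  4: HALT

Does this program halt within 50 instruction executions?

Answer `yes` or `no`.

Step 1: PC=0 exec 'MOV B, C'. After: A=0 B=0 C=0 D=0 ZF=0 PC=1
Step 2: PC=1 exec 'MOV D, A'. After: A=0 B=0 C=0 D=0 ZF=0 PC=2
Step 3: PC=2 exec 'ADD D, 5'. After: A=0 B=0 C=0 D=5 ZF=0 PC=3
Step 4: PC=3 exec 'ADD B, 5'. After: A=0 B=5 C=0 D=5 ZF=0 PC=4
Step 5: PC=4 exec 'HALT'. After: A=0 B=5 C=0 D=5 ZF=0 PC=4 HALTED

Answer: yes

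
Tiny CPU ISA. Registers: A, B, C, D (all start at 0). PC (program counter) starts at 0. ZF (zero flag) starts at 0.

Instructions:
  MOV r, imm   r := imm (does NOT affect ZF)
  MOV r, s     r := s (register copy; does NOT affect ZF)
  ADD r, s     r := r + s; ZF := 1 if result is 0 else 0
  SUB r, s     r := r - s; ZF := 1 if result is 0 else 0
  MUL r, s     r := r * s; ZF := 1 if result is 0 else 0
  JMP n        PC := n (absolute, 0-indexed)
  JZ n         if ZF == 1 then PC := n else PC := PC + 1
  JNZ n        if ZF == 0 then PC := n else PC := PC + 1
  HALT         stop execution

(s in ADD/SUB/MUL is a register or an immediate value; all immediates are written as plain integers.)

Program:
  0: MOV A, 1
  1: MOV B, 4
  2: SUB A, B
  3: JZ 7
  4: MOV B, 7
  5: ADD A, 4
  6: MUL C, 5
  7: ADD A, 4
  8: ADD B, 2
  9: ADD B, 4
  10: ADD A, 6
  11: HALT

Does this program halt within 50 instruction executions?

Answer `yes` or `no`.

Step 1: PC=0 exec 'MOV A, 1'. After: A=1 B=0 C=0 D=0 ZF=0 PC=1
Step 2: PC=1 exec 'MOV B, 4'. After: A=1 B=4 C=0 D=0 ZF=0 PC=2
Step 3: PC=2 exec 'SUB A, B'. After: A=-3 B=4 C=0 D=0 ZF=0 PC=3
Step 4: PC=3 exec 'JZ 7'. After: A=-3 B=4 C=0 D=0 ZF=0 PC=4
Step 5: PC=4 exec 'MOV B, 7'. After: A=-3 B=7 C=0 D=0 ZF=0 PC=5
Step 6: PC=5 exec 'ADD A, 4'. After: A=1 B=7 C=0 D=0 ZF=0 PC=6
Step 7: PC=6 exec 'MUL C, 5'. After: A=1 B=7 C=0 D=0 ZF=1 PC=7
Step 8: PC=7 exec 'ADD A, 4'. After: A=5 B=7 C=0 D=0 ZF=0 PC=8
Step 9: PC=8 exec 'ADD B, 2'. After: A=5 B=9 C=0 D=0 ZF=0 PC=9
Step 10: PC=9 exec 'ADD B, 4'. After: A=5 B=13 C=0 D=0 ZF=0 PC=10
Step 11: PC=10 exec 'ADD A, 6'. After: A=11 B=13 C=0 D=0 ZF=0 PC=11
Step 12: PC=11 exec 'HALT'. After: A=11 B=13 C=0 D=0 ZF=0 PC=11 HALTED

Answer: yes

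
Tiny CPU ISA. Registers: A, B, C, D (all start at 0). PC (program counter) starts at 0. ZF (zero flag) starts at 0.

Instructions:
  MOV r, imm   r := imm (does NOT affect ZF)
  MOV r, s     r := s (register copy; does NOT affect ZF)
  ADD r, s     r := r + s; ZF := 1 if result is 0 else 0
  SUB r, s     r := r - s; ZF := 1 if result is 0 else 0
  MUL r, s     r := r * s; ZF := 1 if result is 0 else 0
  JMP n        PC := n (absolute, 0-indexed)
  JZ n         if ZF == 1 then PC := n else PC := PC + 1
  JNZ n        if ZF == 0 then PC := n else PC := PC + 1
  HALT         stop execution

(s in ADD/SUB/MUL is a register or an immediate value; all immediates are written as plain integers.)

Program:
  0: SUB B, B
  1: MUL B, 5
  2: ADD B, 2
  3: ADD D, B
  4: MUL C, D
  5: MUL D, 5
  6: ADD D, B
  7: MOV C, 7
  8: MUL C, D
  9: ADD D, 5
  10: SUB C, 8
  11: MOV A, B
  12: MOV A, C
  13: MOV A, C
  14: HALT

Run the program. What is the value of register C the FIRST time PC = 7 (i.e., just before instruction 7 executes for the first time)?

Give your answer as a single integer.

Step 1: PC=0 exec 'SUB B, B'. After: A=0 B=0 C=0 D=0 ZF=1 PC=1
Step 2: PC=1 exec 'MUL B, 5'. After: A=0 B=0 C=0 D=0 ZF=1 PC=2
Step 3: PC=2 exec 'ADD B, 2'. After: A=0 B=2 C=0 D=0 ZF=0 PC=3
Step 4: PC=3 exec 'ADD D, B'. After: A=0 B=2 C=0 D=2 ZF=0 PC=4
Step 5: PC=4 exec 'MUL C, D'. After: A=0 B=2 C=0 D=2 ZF=1 PC=5
Step 6: PC=5 exec 'MUL D, 5'. After: A=0 B=2 C=0 D=10 ZF=0 PC=6
Step 7: PC=6 exec 'ADD D, B'. After: A=0 B=2 C=0 D=12 ZF=0 PC=7
First time PC=7: C=0

0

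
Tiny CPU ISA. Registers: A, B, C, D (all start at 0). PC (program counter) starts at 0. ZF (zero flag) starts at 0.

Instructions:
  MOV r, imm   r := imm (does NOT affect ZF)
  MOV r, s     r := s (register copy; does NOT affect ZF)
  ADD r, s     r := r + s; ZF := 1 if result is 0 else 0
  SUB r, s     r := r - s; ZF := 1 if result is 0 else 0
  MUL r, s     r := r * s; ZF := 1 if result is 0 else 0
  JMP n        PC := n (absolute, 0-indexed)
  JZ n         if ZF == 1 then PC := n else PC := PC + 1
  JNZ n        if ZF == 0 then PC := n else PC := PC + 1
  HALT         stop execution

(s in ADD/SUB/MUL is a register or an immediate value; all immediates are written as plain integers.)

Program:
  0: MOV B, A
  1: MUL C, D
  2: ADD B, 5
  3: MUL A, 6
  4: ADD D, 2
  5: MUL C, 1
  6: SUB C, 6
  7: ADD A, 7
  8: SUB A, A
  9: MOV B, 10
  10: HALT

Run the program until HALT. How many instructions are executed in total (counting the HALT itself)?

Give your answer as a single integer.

Step 1: PC=0 exec 'MOV B, A'. After: A=0 B=0 C=0 D=0 ZF=0 PC=1
Step 2: PC=1 exec 'MUL C, D'. After: A=0 B=0 C=0 D=0 ZF=1 PC=2
Step 3: PC=2 exec 'ADD B, 5'. After: A=0 B=5 C=0 D=0 ZF=0 PC=3
Step 4: PC=3 exec 'MUL A, 6'. After: A=0 B=5 C=0 D=0 ZF=1 PC=4
Step 5: PC=4 exec 'ADD D, 2'. After: A=0 B=5 C=0 D=2 ZF=0 PC=5
Step 6: PC=5 exec 'MUL C, 1'. After: A=0 B=5 C=0 D=2 ZF=1 PC=6
Step 7: PC=6 exec 'SUB C, 6'. After: A=0 B=5 C=-6 D=2 ZF=0 PC=7
Step 8: PC=7 exec 'ADD A, 7'. After: A=7 B=5 C=-6 D=2 ZF=0 PC=8
Step 9: PC=8 exec 'SUB A, A'. After: A=0 B=5 C=-6 D=2 ZF=1 PC=9
Step 10: PC=9 exec 'MOV B, 10'. After: A=0 B=10 C=-6 D=2 ZF=1 PC=10
Step 11: PC=10 exec 'HALT'. After: A=0 B=10 C=-6 D=2 ZF=1 PC=10 HALTED
Total instructions executed: 11

Answer: 11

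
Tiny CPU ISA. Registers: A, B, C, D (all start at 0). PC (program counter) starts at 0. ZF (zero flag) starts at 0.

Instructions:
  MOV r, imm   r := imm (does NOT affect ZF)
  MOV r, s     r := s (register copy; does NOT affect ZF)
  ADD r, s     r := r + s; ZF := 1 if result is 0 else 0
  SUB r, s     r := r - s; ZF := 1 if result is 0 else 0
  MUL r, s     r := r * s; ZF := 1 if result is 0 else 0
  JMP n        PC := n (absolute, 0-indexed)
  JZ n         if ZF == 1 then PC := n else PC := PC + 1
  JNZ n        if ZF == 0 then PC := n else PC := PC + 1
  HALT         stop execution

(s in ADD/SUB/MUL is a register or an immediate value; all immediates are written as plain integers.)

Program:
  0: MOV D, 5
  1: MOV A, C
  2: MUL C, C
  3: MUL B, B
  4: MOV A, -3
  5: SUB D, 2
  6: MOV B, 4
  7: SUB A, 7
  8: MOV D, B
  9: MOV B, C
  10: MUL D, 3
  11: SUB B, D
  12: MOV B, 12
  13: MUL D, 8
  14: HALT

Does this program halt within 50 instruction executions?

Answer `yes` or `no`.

Answer: yes

Derivation:
Step 1: PC=0 exec 'MOV D, 5'. After: A=0 B=0 C=0 D=5 ZF=0 PC=1
Step 2: PC=1 exec 'MOV A, C'. After: A=0 B=0 C=0 D=5 ZF=0 PC=2
Step 3: PC=2 exec 'MUL C, C'. After: A=0 B=0 C=0 D=5 ZF=1 PC=3
Step 4: PC=3 exec 'MUL B, B'. After: A=0 B=0 C=0 D=5 ZF=1 PC=4
Step 5: PC=4 exec 'MOV A, -3'. After: A=-3 B=0 C=0 D=5 ZF=1 PC=5
Step 6: PC=5 exec 'SUB D, 2'. After: A=-3 B=0 C=0 D=3 ZF=0 PC=6
Step 7: PC=6 exec 'MOV B, 4'. After: A=-3 B=4 C=0 D=3 ZF=0 PC=7
Step 8: PC=7 exec 'SUB A, 7'. After: A=-10 B=4 C=0 D=3 ZF=0 PC=8
Step 9: PC=8 exec 'MOV D, B'. After: A=-10 B=4 C=0 D=4 ZF=0 PC=9
Step 10: PC=9 exec 'MOV B, C'. After: A=-10 B=0 C=0 D=4 ZF=0 PC=10
Step 11: PC=10 exec 'MUL D, 3'. After: A=-10 B=0 C=0 D=12 ZF=0 PC=11
Step 12: PC=11 exec 'SUB B, D'. After: A=-10 B=-12 C=0 D=12 ZF=0 PC=12
Step 13: PC=12 exec 'MOV B, 12'. After: A=-10 B=12 C=0 D=12 ZF=0 PC=13
Step 14: PC=13 exec 'MUL D, 8'. After: A=-10 B=12 C=0 D=96 ZF=0 PC=14
Step 15: PC=14 exec 'HALT'. After: A=-10 B=12 C=0 D=96 ZF=0 PC=14 HALTED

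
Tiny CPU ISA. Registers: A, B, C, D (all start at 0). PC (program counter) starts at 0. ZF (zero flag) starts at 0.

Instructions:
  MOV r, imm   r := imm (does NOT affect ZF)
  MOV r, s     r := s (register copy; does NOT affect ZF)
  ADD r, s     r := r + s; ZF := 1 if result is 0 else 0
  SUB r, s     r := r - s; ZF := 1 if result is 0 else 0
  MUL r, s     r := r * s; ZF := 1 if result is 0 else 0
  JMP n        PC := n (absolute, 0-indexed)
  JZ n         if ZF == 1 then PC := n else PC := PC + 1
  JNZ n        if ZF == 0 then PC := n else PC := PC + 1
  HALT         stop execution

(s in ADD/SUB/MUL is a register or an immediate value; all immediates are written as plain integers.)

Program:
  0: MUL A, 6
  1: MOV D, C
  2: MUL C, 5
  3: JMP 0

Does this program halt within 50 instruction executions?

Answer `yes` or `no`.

Answer: no

Derivation:
Step 1: PC=0 exec 'MUL A, 6'. After: A=0 B=0 C=0 D=0 ZF=1 PC=1
Step 2: PC=1 exec 'MOV D, C'. After: A=0 B=0 C=0 D=0 ZF=1 PC=2
Step 3: PC=2 exec 'MUL C, 5'. After: A=0 B=0 C=0 D=0 ZF=1 PC=3
Step 4: PC=3 exec 'JMP 0'. After: A=0 B=0 C=0 D=0 ZF=1 PC=0
Step 5: PC=0 exec 'MUL A, 6'. After: A=0 B=0 C=0 D=0 ZF=1 PC=1
State after step 5 equals state after step 1: the program is in a cycle of length 4 and will never halt.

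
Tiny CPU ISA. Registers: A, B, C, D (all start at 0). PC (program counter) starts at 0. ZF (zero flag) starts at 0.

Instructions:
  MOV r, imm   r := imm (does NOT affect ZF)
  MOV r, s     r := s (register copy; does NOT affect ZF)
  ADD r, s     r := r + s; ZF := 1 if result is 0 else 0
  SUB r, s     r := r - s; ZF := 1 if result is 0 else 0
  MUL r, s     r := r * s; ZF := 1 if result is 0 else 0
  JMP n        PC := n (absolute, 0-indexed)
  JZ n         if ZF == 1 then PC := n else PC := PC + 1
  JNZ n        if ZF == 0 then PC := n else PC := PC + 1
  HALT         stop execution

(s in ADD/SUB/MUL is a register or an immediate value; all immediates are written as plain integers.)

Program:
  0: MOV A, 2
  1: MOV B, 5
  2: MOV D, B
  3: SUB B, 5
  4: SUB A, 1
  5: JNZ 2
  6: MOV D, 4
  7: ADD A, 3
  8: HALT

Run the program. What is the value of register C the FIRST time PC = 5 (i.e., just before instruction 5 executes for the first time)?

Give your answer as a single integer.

Step 1: PC=0 exec 'MOV A, 2'. After: A=2 B=0 C=0 D=0 ZF=0 PC=1
Step 2: PC=1 exec 'MOV B, 5'. After: A=2 B=5 C=0 D=0 ZF=0 PC=2
Step 3: PC=2 exec 'MOV D, B'. After: A=2 B=5 C=0 D=5 ZF=0 PC=3
Step 4: PC=3 exec 'SUB B, 5'. After: A=2 B=0 C=0 D=5 ZF=1 PC=4
Step 5: PC=4 exec 'SUB A, 1'. After: A=1 B=0 C=0 D=5 ZF=0 PC=5
First time PC=5: C=0

0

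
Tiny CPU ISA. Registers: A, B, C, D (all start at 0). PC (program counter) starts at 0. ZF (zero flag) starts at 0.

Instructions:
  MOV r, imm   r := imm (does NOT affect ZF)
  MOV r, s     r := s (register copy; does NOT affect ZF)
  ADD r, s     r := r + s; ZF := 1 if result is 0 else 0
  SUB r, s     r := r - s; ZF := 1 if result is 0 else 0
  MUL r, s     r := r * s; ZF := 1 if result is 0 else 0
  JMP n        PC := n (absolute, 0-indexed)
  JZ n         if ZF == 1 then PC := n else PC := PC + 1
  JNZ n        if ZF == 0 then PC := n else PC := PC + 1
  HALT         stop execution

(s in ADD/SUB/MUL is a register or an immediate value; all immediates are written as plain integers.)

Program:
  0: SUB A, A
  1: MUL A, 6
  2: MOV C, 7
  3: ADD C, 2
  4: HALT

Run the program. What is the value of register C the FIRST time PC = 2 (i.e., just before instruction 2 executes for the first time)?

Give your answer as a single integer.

Step 1: PC=0 exec 'SUB A, A'. After: A=0 B=0 C=0 D=0 ZF=1 PC=1
Step 2: PC=1 exec 'MUL A, 6'. After: A=0 B=0 C=0 D=0 ZF=1 PC=2
First time PC=2: C=0

0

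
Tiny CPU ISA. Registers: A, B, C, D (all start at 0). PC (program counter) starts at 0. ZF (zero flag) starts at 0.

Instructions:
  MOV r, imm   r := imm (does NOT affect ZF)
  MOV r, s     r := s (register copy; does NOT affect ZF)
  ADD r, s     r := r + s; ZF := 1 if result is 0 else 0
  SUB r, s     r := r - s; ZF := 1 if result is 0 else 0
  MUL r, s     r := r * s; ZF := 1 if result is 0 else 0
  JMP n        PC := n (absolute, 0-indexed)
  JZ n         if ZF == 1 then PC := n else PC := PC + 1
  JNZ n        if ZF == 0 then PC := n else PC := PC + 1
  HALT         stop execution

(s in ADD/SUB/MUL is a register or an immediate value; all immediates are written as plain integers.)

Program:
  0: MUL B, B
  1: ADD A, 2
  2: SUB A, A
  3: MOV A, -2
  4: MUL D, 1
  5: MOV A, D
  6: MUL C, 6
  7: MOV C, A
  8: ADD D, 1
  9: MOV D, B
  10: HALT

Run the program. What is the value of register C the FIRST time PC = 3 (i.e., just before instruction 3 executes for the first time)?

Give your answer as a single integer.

Step 1: PC=0 exec 'MUL B, B'. After: A=0 B=0 C=0 D=0 ZF=1 PC=1
Step 2: PC=1 exec 'ADD A, 2'. After: A=2 B=0 C=0 D=0 ZF=0 PC=2
Step 3: PC=2 exec 'SUB A, A'. After: A=0 B=0 C=0 D=0 ZF=1 PC=3
First time PC=3: C=0

0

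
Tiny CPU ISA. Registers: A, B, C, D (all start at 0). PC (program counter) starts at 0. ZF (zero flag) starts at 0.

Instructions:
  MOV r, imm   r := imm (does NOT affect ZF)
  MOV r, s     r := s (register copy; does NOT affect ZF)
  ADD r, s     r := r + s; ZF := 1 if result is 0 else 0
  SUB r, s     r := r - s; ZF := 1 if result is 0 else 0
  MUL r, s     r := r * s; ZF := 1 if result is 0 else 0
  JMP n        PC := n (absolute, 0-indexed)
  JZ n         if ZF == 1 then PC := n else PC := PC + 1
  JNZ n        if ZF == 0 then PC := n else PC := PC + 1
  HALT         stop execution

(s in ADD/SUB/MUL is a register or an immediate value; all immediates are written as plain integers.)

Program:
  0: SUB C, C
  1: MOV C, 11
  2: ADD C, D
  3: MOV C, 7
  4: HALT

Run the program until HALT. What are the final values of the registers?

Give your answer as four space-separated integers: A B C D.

Answer: 0 0 7 0

Derivation:
Step 1: PC=0 exec 'SUB C, C'. After: A=0 B=0 C=0 D=0 ZF=1 PC=1
Step 2: PC=1 exec 'MOV C, 11'. After: A=0 B=0 C=11 D=0 ZF=1 PC=2
Step 3: PC=2 exec 'ADD C, D'. After: A=0 B=0 C=11 D=0 ZF=0 PC=3
Step 4: PC=3 exec 'MOV C, 7'. After: A=0 B=0 C=7 D=0 ZF=0 PC=4
Step 5: PC=4 exec 'HALT'. After: A=0 B=0 C=7 D=0 ZF=0 PC=4 HALTED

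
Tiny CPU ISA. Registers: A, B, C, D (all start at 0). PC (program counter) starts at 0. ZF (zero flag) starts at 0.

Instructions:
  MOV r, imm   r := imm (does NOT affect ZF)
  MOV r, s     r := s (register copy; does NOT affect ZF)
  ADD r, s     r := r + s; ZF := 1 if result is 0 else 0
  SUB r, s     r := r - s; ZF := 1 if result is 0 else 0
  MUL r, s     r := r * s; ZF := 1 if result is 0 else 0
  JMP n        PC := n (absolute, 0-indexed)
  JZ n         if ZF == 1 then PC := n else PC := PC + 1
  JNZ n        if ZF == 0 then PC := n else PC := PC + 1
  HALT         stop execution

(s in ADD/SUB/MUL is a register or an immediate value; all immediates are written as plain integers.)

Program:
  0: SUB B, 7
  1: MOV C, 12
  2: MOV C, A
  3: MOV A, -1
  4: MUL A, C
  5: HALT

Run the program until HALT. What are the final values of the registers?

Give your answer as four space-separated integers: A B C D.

Answer: 0 -7 0 0

Derivation:
Step 1: PC=0 exec 'SUB B, 7'. After: A=0 B=-7 C=0 D=0 ZF=0 PC=1
Step 2: PC=1 exec 'MOV C, 12'. After: A=0 B=-7 C=12 D=0 ZF=0 PC=2
Step 3: PC=2 exec 'MOV C, A'. After: A=0 B=-7 C=0 D=0 ZF=0 PC=3
Step 4: PC=3 exec 'MOV A, -1'. After: A=-1 B=-7 C=0 D=0 ZF=0 PC=4
Step 5: PC=4 exec 'MUL A, C'. After: A=0 B=-7 C=0 D=0 ZF=1 PC=5
Step 6: PC=5 exec 'HALT'. After: A=0 B=-7 C=0 D=0 ZF=1 PC=5 HALTED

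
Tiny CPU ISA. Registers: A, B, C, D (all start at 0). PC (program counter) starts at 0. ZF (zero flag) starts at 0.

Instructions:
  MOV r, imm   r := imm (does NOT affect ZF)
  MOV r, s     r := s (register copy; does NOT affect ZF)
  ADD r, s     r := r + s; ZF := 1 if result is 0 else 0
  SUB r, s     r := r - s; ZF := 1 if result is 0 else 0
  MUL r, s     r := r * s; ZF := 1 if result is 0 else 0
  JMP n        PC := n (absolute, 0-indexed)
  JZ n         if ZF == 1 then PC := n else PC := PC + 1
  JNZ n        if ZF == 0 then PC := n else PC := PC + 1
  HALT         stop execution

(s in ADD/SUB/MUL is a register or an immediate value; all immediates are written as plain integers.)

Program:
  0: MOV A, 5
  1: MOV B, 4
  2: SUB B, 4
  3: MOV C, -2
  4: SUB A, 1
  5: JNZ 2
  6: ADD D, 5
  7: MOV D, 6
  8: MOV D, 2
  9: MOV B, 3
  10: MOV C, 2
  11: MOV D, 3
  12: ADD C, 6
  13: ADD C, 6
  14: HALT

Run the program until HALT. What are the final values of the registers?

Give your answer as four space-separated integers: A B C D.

Step 1: PC=0 exec 'MOV A, 5'. After: A=5 B=0 C=0 D=0 ZF=0 PC=1
Step 2: PC=1 exec 'MOV B, 4'. After: A=5 B=4 C=0 D=0 ZF=0 PC=2
Step 3: PC=2 exec 'SUB B, 4'. After: A=5 B=0 C=0 D=0 ZF=1 PC=3
Step 4: PC=3 exec 'MOV C, -2'. After: A=5 B=0 C=-2 D=0 ZF=1 PC=4
Step 5: PC=4 exec 'SUB A, 1'. After: A=4 B=0 C=-2 D=0 ZF=0 PC=5
Step 6: PC=5 exec 'JNZ 2'. After: A=4 B=0 C=-2 D=0 ZF=0 PC=2
Step 7: PC=2 exec 'SUB B, 4'. After: A=4 B=-4 C=-2 D=0 ZF=0 PC=3
Step 8: PC=3 exec 'MOV C, -2'. After: A=4 B=-4 C=-2 D=0 ZF=0 PC=4
Step 9: PC=4 exec 'SUB A, 1'. After: A=3 B=-4 C=-2 D=0 ZF=0 PC=5
Step 10: PC=5 exec 'JNZ 2'. After: A=3 B=-4 C=-2 D=0 ZF=0 PC=2
Step 11: PC=2 exec 'SUB B, 4'. After: A=3 B=-8 C=-2 D=0 ZF=0 PC=3
Step 12: PC=3 exec 'MOV C, -2'. After: A=3 B=-8 C=-2 D=0 ZF=0 PC=4
Step 13: PC=4 exec 'SUB A, 1'. After: A=2 B=-8 C=-2 D=0 ZF=0 PC=5
Step 14: PC=5 exec 'JNZ 2'. After: A=2 B=-8 C=-2 D=0 ZF=0 PC=2
Step 15: PC=2 exec 'SUB B, 4'. After: A=2 B=-12 C=-2 D=0 ZF=0 PC=3
Step 16: PC=3 exec 'MOV C, -2'. After: A=2 B=-12 C=-2 D=0 ZF=0 PC=4
Step 17: PC=4 exec 'SUB A, 1'. After: A=1 B=-12 C=-2 D=0 ZF=0 PC=5
Step 18: PC=5 exec 'JNZ 2'. After: A=1 B=-12 C=-2 D=0 ZF=0 PC=2
Step 19: PC=2 exec 'SUB B, 4'. After: A=1 B=-16 C=-2 D=0 ZF=0 PC=3
Step 20: PC=3 exec 'MOV C, -2'. After: A=1 B=-16 C=-2 D=0 ZF=0 PC=4
Step 21: PC=4 exec 'SUB A, 1'. After: A=0 B=-16 C=-2 D=0 ZF=1 PC=5
Step 22: PC=5 exec 'JNZ 2'. After: A=0 B=-16 C=-2 D=0 ZF=1 PC=6
Step 23: PC=6 exec 'ADD D, 5'. After: A=0 B=-16 C=-2 D=5 ZF=0 PC=7
Step 24: PC=7 exec 'MOV D, 6'. After: A=0 B=-16 C=-2 D=6 ZF=0 PC=8
Step 25: PC=8 exec 'MOV D, 2'. After: A=0 B=-16 C=-2 D=2 ZF=0 PC=9
Step 26: PC=9 exec 'MOV B, 3'. After: A=0 B=3 C=-2 D=2 ZF=0 PC=10
Step 27: PC=10 exec 'MOV C, 2'. After: A=0 B=3 C=2 D=2 ZF=0 PC=11
Step 28: PC=11 exec 'MOV D, 3'. After: A=0 B=3 C=2 D=3 ZF=0 PC=12
Step 29: PC=12 exec 'ADD C, 6'. After: A=0 B=3 C=8 D=3 ZF=0 PC=13
Step 30: PC=13 exec 'ADD C, 6'. After: A=0 B=3 C=14 D=3 ZF=0 PC=14
Step 31: PC=14 exec 'HALT'. After: A=0 B=3 C=14 D=3 ZF=0 PC=14 HALTED

Answer: 0 3 14 3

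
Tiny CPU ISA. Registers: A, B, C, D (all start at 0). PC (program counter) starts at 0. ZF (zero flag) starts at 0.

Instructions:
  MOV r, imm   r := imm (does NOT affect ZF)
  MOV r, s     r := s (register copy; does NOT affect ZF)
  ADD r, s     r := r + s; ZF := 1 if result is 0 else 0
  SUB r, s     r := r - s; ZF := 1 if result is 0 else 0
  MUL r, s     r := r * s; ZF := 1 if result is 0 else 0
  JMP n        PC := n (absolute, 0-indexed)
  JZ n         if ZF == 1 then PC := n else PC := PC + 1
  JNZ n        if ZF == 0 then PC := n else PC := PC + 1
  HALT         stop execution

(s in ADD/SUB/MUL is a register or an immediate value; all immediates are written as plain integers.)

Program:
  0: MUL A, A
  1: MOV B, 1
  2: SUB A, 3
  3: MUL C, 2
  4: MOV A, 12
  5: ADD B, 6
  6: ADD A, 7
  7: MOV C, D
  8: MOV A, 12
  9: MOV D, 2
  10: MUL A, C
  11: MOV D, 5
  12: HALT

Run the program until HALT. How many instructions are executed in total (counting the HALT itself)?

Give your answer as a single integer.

Answer: 13

Derivation:
Step 1: PC=0 exec 'MUL A, A'. After: A=0 B=0 C=0 D=0 ZF=1 PC=1
Step 2: PC=1 exec 'MOV B, 1'. After: A=0 B=1 C=0 D=0 ZF=1 PC=2
Step 3: PC=2 exec 'SUB A, 3'. After: A=-3 B=1 C=0 D=0 ZF=0 PC=3
Step 4: PC=3 exec 'MUL C, 2'. After: A=-3 B=1 C=0 D=0 ZF=1 PC=4
Step 5: PC=4 exec 'MOV A, 12'. After: A=12 B=1 C=0 D=0 ZF=1 PC=5
Step 6: PC=5 exec 'ADD B, 6'. After: A=12 B=7 C=0 D=0 ZF=0 PC=6
Step 7: PC=6 exec 'ADD A, 7'. After: A=19 B=7 C=0 D=0 ZF=0 PC=7
Step 8: PC=7 exec 'MOV C, D'. After: A=19 B=7 C=0 D=0 ZF=0 PC=8
Step 9: PC=8 exec 'MOV A, 12'. After: A=12 B=7 C=0 D=0 ZF=0 PC=9
Step 10: PC=9 exec 'MOV D, 2'. After: A=12 B=7 C=0 D=2 ZF=0 PC=10
Step 11: PC=10 exec 'MUL A, C'. After: A=0 B=7 C=0 D=2 ZF=1 PC=11
Step 12: PC=11 exec 'MOV D, 5'. After: A=0 B=7 C=0 D=5 ZF=1 PC=12
Step 13: PC=12 exec 'HALT'. After: A=0 B=7 C=0 D=5 ZF=1 PC=12 HALTED
Total instructions executed: 13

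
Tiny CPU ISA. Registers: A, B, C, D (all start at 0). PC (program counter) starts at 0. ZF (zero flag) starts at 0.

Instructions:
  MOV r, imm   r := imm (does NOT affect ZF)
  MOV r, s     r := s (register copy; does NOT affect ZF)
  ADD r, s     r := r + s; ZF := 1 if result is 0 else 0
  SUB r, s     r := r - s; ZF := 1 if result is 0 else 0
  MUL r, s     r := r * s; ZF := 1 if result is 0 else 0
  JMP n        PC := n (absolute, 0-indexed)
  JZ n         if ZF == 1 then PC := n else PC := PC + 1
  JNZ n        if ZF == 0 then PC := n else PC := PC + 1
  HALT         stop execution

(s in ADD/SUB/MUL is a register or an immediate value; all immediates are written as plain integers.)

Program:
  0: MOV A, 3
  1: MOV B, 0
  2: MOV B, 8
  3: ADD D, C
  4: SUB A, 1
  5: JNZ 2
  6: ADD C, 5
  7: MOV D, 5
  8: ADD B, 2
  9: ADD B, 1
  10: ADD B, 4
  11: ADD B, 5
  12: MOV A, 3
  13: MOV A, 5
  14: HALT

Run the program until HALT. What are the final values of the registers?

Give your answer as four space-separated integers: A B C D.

Step 1: PC=0 exec 'MOV A, 3'. After: A=3 B=0 C=0 D=0 ZF=0 PC=1
Step 2: PC=1 exec 'MOV B, 0'. After: A=3 B=0 C=0 D=0 ZF=0 PC=2
Step 3: PC=2 exec 'MOV B, 8'. After: A=3 B=8 C=0 D=0 ZF=0 PC=3
Step 4: PC=3 exec 'ADD D, C'. After: A=3 B=8 C=0 D=0 ZF=1 PC=4
Step 5: PC=4 exec 'SUB A, 1'. After: A=2 B=8 C=0 D=0 ZF=0 PC=5
Step 6: PC=5 exec 'JNZ 2'. After: A=2 B=8 C=0 D=0 ZF=0 PC=2
Step 7: PC=2 exec 'MOV B, 8'. After: A=2 B=8 C=0 D=0 ZF=0 PC=3
Step 8: PC=3 exec 'ADD D, C'. After: A=2 B=8 C=0 D=0 ZF=1 PC=4
Step 9: PC=4 exec 'SUB A, 1'. After: A=1 B=8 C=0 D=0 ZF=0 PC=5
Step 10: PC=5 exec 'JNZ 2'. After: A=1 B=8 C=0 D=0 ZF=0 PC=2
Step 11: PC=2 exec 'MOV B, 8'. After: A=1 B=8 C=0 D=0 ZF=0 PC=3
Step 12: PC=3 exec 'ADD D, C'. After: A=1 B=8 C=0 D=0 ZF=1 PC=4
Step 13: PC=4 exec 'SUB A, 1'. After: A=0 B=8 C=0 D=0 ZF=1 PC=5
Step 14: PC=5 exec 'JNZ 2'. After: A=0 B=8 C=0 D=0 ZF=1 PC=6
Step 15: PC=6 exec 'ADD C, 5'. After: A=0 B=8 C=5 D=0 ZF=0 PC=7
Step 16: PC=7 exec 'MOV D, 5'. After: A=0 B=8 C=5 D=5 ZF=0 PC=8
Step 17: PC=8 exec 'ADD B, 2'. After: A=0 B=10 C=5 D=5 ZF=0 PC=9
Step 18: PC=9 exec 'ADD B, 1'. After: A=0 B=11 C=5 D=5 ZF=0 PC=10
Step 19: PC=10 exec 'ADD B, 4'. After: A=0 B=15 C=5 D=5 ZF=0 PC=11
Step 20: PC=11 exec 'ADD B, 5'. After: A=0 B=20 C=5 D=5 ZF=0 PC=12
Step 21: PC=12 exec 'MOV A, 3'. After: A=3 B=20 C=5 D=5 ZF=0 PC=13
Step 22: PC=13 exec 'MOV A, 5'. After: A=5 B=20 C=5 D=5 ZF=0 PC=14
Step 23: PC=14 exec 'HALT'. After: A=5 B=20 C=5 D=5 ZF=0 PC=14 HALTED

Answer: 5 20 5 5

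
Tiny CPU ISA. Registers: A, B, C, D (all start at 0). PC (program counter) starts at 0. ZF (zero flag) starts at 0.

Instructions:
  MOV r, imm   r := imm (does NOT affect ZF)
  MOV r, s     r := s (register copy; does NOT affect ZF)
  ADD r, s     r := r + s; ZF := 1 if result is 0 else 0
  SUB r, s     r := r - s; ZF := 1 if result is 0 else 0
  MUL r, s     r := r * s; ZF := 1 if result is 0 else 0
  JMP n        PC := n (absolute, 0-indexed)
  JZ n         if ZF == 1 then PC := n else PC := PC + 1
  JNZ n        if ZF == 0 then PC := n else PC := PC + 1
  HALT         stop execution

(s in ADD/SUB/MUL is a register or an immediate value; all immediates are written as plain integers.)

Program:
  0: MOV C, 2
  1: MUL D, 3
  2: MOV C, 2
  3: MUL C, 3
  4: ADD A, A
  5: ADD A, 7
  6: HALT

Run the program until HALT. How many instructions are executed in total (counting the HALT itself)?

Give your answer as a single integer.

Answer: 7

Derivation:
Step 1: PC=0 exec 'MOV C, 2'. After: A=0 B=0 C=2 D=0 ZF=0 PC=1
Step 2: PC=1 exec 'MUL D, 3'. After: A=0 B=0 C=2 D=0 ZF=1 PC=2
Step 3: PC=2 exec 'MOV C, 2'. After: A=0 B=0 C=2 D=0 ZF=1 PC=3
Step 4: PC=3 exec 'MUL C, 3'. After: A=0 B=0 C=6 D=0 ZF=0 PC=4
Step 5: PC=4 exec 'ADD A, A'. After: A=0 B=0 C=6 D=0 ZF=1 PC=5
Step 6: PC=5 exec 'ADD A, 7'. After: A=7 B=0 C=6 D=0 ZF=0 PC=6
Step 7: PC=6 exec 'HALT'. After: A=7 B=0 C=6 D=0 ZF=0 PC=6 HALTED
Total instructions executed: 7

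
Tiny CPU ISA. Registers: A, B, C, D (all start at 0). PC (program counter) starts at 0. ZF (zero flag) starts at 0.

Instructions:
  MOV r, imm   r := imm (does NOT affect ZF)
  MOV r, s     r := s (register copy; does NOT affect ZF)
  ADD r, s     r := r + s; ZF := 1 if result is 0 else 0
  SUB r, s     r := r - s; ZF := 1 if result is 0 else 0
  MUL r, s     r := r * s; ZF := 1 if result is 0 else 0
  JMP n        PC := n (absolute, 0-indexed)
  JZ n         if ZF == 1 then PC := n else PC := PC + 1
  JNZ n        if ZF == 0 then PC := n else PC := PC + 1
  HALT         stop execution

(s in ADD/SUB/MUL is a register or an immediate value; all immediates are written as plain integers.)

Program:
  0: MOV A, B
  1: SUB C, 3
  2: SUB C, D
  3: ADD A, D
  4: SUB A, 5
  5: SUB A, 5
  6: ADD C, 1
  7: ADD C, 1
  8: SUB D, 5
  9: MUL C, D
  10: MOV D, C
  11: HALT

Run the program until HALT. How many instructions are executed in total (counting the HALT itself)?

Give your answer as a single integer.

Step 1: PC=0 exec 'MOV A, B'. After: A=0 B=0 C=0 D=0 ZF=0 PC=1
Step 2: PC=1 exec 'SUB C, 3'. After: A=0 B=0 C=-3 D=0 ZF=0 PC=2
Step 3: PC=2 exec 'SUB C, D'. After: A=0 B=0 C=-3 D=0 ZF=0 PC=3
Step 4: PC=3 exec 'ADD A, D'. After: A=0 B=0 C=-3 D=0 ZF=1 PC=4
Step 5: PC=4 exec 'SUB A, 5'. After: A=-5 B=0 C=-3 D=0 ZF=0 PC=5
Step 6: PC=5 exec 'SUB A, 5'. After: A=-10 B=0 C=-3 D=0 ZF=0 PC=6
Step 7: PC=6 exec 'ADD C, 1'. After: A=-10 B=0 C=-2 D=0 ZF=0 PC=7
Step 8: PC=7 exec 'ADD C, 1'. After: A=-10 B=0 C=-1 D=0 ZF=0 PC=8
Step 9: PC=8 exec 'SUB D, 5'. After: A=-10 B=0 C=-1 D=-5 ZF=0 PC=9
Step 10: PC=9 exec 'MUL C, D'. After: A=-10 B=0 C=5 D=-5 ZF=0 PC=10
Step 11: PC=10 exec 'MOV D, C'. After: A=-10 B=0 C=5 D=5 ZF=0 PC=11
Step 12: PC=11 exec 'HALT'. After: A=-10 B=0 C=5 D=5 ZF=0 PC=11 HALTED
Total instructions executed: 12

Answer: 12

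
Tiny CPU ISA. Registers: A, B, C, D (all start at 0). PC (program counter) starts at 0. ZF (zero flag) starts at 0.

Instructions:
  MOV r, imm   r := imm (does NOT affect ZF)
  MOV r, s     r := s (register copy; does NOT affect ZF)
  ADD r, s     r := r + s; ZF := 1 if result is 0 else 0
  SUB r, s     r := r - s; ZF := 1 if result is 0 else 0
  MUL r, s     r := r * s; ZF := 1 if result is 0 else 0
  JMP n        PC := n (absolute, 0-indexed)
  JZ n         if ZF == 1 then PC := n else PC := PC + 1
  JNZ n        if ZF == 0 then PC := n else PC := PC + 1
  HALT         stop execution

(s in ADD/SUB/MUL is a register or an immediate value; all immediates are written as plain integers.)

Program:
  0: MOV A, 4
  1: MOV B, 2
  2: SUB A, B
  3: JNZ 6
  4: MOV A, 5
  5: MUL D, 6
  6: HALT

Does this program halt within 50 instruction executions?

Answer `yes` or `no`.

Step 1: PC=0 exec 'MOV A, 4'. After: A=4 B=0 C=0 D=0 ZF=0 PC=1
Step 2: PC=1 exec 'MOV B, 2'. After: A=4 B=2 C=0 D=0 ZF=0 PC=2
Step 3: PC=2 exec 'SUB A, B'. After: A=2 B=2 C=0 D=0 ZF=0 PC=3
Step 4: PC=3 exec 'JNZ 6'. After: A=2 B=2 C=0 D=0 ZF=0 PC=6
Step 5: PC=6 exec 'HALT'. After: A=2 B=2 C=0 D=0 ZF=0 PC=6 HALTED

Answer: yes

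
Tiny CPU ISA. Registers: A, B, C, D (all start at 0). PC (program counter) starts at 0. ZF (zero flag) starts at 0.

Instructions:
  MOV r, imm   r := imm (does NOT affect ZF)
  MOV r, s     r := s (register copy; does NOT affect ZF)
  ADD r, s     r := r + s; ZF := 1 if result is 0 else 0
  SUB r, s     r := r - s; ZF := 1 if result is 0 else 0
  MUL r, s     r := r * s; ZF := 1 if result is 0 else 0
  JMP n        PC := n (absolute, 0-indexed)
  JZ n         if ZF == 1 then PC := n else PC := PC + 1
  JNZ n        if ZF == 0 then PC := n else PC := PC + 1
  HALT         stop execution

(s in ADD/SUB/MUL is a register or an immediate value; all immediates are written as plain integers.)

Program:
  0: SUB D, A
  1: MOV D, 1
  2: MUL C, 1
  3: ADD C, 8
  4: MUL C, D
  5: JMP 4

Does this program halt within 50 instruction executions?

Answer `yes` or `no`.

Answer: no

Derivation:
Step 1: PC=0 exec 'SUB D, A'. After: A=0 B=0 C=0 D=0 ZF=1 PC=1
Step 2: PC=1 exec 'MOV D, 1'. After: A=0 B=0 C=0 D=1 ZF=1 PC=2
Step 3: PC=2 exec 'MUL C, 1'. After: A=0 B=0 C=0 D=1 ZF=1 PC=3
Step 4: PC=3 exec 'ADD C, 8'. After: A=0 B=0 C=8 D=1 ZF=0 PC=4
Step 5: PC=4 exec 'MUL C, D'. After: A=0 B=0 C=8 D=1 ZF=0 PC=5
Step 6: PC=5 exec 'JMP 4'. After: A=0 B=0 C=8 D=1 ZF=0 PC=4
State after step 6 equals state after step 4: the program is in a cycle of length 2 and will never halt.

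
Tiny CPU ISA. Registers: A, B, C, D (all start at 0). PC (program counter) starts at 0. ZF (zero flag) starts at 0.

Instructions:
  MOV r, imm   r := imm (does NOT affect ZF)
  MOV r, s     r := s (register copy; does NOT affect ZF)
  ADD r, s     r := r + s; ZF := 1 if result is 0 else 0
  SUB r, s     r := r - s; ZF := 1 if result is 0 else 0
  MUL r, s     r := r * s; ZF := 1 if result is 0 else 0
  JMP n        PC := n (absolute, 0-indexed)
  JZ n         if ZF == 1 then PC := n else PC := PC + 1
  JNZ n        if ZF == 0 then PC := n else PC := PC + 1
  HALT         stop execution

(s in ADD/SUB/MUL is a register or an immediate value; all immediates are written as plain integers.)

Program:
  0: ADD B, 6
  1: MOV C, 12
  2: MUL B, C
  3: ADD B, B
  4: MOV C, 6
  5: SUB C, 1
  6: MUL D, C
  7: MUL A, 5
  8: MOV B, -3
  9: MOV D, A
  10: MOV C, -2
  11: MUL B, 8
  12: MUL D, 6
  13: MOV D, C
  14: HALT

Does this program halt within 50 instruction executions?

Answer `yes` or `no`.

Answer: yes

Derivation:
Step 1: PC=0 exec 'ADD B, 6'. After: A=0 B=6 C=0 D=0 ZF=0 PC=1
Step 2: PC=1 exec 'MOV C, 12'. After: A=0 B=6 C=12 D=0 ZF=0 PC=2
Step 3: PC=2 exec 'MUL B, C'. After: A=0 B=72 C=12 D=0 ZF=0 PC=3
Step 4: PC=3 exec 'ADD B, B'. After: A=0 B=144 C=12 D=0 ZF=0 PC=4
Step 5: PC=4 exec 'MOV C, 6'. After: A=0 B=144 C=6 D=0 ZF=0 PC=5
Step 6: PC=5 exec 'SUB C, 1'. After: A=0 B=144 C=5 D=0 ZF=0 PC=6
Step 7: PC=6 exec 'MUL D, C'. After: A=0 B=144 C=5 D=0 ZF=1 PC=7
Step 8: PC=7 exec 'MUL A, 5'. After: A=0 B=144 C=5 D=0 ZF=1 PC=8
Step 9: PC=8 exec 'MOV B, -3'. After: A=0 B=-3 C=5 D=0 ZF=1 PC=9
Step 10: PC=9 exec 'MOV D, A'. After: A=0 B=-3 C=5 D=0 ZF=1 PC=10
Step 11: PC=10 exec 'MOV C, -2'. After: A=0 B=-3 C=-2 D=0 ZF=1 PC=11
Step 12: PC=11 exec 'MUL B, 8'. After: A=0 B=-24 C=-2 D=0 ZF=0 PC=12
Step 13: PC=12 exec 'MUL D, 6'. After: A=0 B=-24 C=-2 D=0 ZF=1 PC=13
Step 14: PC=13 exec 'MOV D, C'. After: A=0 B=-24 C=-2 D=-2 ZF=1 PC=14
Step 15: PC=14 exec 'HALT'. After: A=0 B=-24 C=-2 D=-2 ZF=1 PC=14 HALTED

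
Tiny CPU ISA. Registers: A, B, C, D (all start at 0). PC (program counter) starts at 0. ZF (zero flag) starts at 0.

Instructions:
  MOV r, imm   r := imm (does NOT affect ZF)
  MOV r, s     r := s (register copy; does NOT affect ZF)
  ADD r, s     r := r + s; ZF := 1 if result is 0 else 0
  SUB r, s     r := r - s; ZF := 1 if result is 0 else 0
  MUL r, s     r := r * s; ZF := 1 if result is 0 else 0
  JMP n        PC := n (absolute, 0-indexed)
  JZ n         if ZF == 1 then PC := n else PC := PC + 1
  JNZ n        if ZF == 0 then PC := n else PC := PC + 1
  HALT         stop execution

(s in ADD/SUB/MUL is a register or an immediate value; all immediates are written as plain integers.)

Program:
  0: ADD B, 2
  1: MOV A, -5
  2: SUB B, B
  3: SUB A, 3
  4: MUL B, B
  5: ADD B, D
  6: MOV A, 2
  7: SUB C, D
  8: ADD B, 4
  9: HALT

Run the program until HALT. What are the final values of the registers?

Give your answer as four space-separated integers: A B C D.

Answer: 2 4 0 0

Derivation:
Step 1: PC=0 exec 'ADD B, 2'. After: A=0 B=2 C=0 D=0 ZF=0 PC=1
Step 2: PC=1 exec 'MOV A, -5'. After: A=-5 B=2 C=0 D=0 ZF=0 PC=2
Step 3: PC=2 exec 'SUB B, B'. After: A=-5 B=0 C=0 D=0 ZF=1 PC=3
Step 4: PC=3 exec 'SUB A, 3'. After: A=-8 B=0 C=0 D=0 ZF=0 PC=4
Step 5: PC=4 exec 'MUL B, B'. After: A=-8 B=0 C=0 D=0 ZF=1 PC=5
Step 6: PC=5 exec 'ADD B, D'. After: A=-8 B=0 C=0 D=0 ZF=1 PC=6
Step 7: PC=6 exec 'MOV A, 2'. After: A=2 B=0 C=0 D=0 ZF=1 PC=7
Step 8: PC=7 exec 'SUB C, D'. After: A=2 B=0 C=0 D=0 ZF=1 PC=8
Step 9: PC=8 exec 'ADD B, 4'. After: A=2 B=4 C=0 D=0 ZF=0 PC=9
Step 10: PC=9 exec 'HALT'. After: A=2 B=4 C=0 D=0 ZF=0 PC=9 HALTED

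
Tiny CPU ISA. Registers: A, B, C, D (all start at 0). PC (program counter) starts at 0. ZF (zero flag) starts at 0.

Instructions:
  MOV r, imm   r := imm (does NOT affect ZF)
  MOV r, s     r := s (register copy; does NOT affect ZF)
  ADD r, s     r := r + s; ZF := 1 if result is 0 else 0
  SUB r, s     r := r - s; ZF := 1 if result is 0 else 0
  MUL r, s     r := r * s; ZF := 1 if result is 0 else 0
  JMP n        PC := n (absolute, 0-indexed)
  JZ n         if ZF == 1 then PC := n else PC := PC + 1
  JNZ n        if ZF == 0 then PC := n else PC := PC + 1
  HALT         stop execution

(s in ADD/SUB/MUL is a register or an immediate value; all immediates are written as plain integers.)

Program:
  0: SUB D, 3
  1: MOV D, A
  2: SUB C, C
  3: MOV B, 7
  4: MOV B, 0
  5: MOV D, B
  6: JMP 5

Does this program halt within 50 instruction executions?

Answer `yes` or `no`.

Answer: no

Derivation:
Step 1: PC=0 exec 'SUB D, 3'. After: A=0 B=0 C=0 D=-3 ZF=0 PC=1
Step 2: PC=1 exec 'MOV D, A'. After: A=0 B=0 C=0 D=0 ZF=0 PC=2
Step 3: PC=2 exec 'SUB C, C'. After: A=0 B=0 C=0 D=0 ZF=1 PC=3
Step 4: PC=3 exec 'MOV B, 7'. After: A=0 B=7 C=0 D=0 ZF=1 PC=4
Step 5: PC=4 exec 'MOV B, 0'. After: A=0 B=0 C=0 D=0 ZF=1 PC=5
Step 6: PC=5 exec 'MOV D, B'. After: A=0 B=0 C=0 D=0 ZF=1 PC=6
Step 7: PC=6 exec 'JMP 5'. After: A=0 B=0 C=0 D=0 ZF=1 PC=5
State after step 7 equals state after step 5: the program is in a cycle of length 2 and will never halt.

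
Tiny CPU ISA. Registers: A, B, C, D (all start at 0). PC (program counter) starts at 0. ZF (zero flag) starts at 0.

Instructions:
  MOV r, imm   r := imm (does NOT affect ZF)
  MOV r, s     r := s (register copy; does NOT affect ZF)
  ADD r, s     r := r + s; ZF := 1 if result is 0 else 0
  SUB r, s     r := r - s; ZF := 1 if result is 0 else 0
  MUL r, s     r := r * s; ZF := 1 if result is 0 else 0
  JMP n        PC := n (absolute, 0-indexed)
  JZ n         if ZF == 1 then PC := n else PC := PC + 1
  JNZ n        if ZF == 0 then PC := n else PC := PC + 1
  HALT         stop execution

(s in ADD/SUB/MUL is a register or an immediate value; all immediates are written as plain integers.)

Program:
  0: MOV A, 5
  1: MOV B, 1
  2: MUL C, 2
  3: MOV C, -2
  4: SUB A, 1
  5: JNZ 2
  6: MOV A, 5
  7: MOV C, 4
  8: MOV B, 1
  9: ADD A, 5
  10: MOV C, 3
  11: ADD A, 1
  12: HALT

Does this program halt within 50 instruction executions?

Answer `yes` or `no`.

Answer: yes

Derivation:
Step 1: PC=0 exec 'MOV A, 5'. After: A=5 B=0 C=0 D=0 ZF=0 PC=1
Step 2: PC=1 exec 'MOV B, 1'. After: A=5 B=1 C=0 D=0 ZF=0 PC=2
Step 3: PC=2 exec 'MUL C, 2'. After: A=5 B=1 C=0 D=0 ZF=1 PC=3
Step 4: PC=3 exec 'MOV C, -2'. After: A=5 B=1 C=-2 D=0 ZF=1 PC=4
Step 5: PC=4 exec 'SUB A, 1'. After: A=4 B=1 C=-2 D=0 ZF=0 PC=5
Step 6: PC=5 exec 'JNZ 2'. After: A=4 B=1 C=-2 D=0 ZF=0 PC=2
Step 7: PC=2 exec 'MUL C, 2'. After: A=4 B=1 C=-4 D=0 ZF=0 PC=3
Step 8: PC=3 exec 'MOV C, -2'. After: A=4 B=1 C=-2 D=0 ZF=0 PC=4
Step 9: PC=4 exec 'SUB A, 1'. After: A=3 B=1 C=-2 D=0 ZF=0 PC=5
Step 10: PC=5 exec 'JNZ 2'. After: A=3 B=1 C=-2 D=0 ZF=0 PC=2
Step 11: PC=2 exec 'MUL C, 2'. After: A=3 B=1 C=-4 D=0 ZF=0 PC=3
Step 12: PC=3 exec 'MOV C, -2'. After: A=3 B=1 C=-2 D=0 ZF=0 PC=4
Step 13: PC=4 exec 'SUB A, 1'. After: A=2 B=1 C=-2 D=0 ZF=0 PC=5
Step 14: PC=5 exec 'JNZ 2'. After: A=2 B=1 C=-2 D=0 ZF=0 PC=2
Step 15: PC=2 exec 'MUL C, 2'. After: A=2 B=1 C=-4 D=0 ZF=0 PC=3
Step 16: PC=3 exec 'MOV C, -2'. After: A=2 B=1 C=-2 D=0 ZF=0 PC=4
Step 17: PC=4 exec 'SUB A, 1'. After: A=1 B=1 C=-2 D=0 ZF=0 PC=5
Step 18: PC=5 exec 'JNZ 2'. After: A=1 B=1 C=-2 D=0 ZF=0 PC=2
Step 19: PC=2 exec 'MUL C, 2'. After: A=1 B=1 C=-4 D=0 ZF=0 PC=3
Step 20: PC=3 exec 'MOV C, -2'. After: A=1 B=1 C=-2 D=0 ZF=0 PC=4
Step 21: PC=4 exec 'SUB A, 1'. After: A=0 B=1 C=-2 D=0 ZF=1 PC=5
Step 22: PC=5 exec 'JNZ 2'. After: A=0 B=1 C=-2 D=0 ZF=1 PC=6
Step 23: PC=6 exec 'MOV A, 5'. After: A=5 B=1 C=-2 D=0 ZF=1 PC=7
Step 24: PC=7 exec 'MOV C, 4'. After: A=5 B=1 C=4 D=0 ZF=1 PC=8
Step 25: PC=8 exec 'MOV B, 1'. After: A=5 B=1 C=4 D=0 ZF=1 PC=9
Step 26: PC=9 exec 'ADD A, 5'. After: A=10 B=1 C=4 D=0 ZF=0 PC=10
Step 27: PC=10 exec 'MOV C, 3'. After: A=10 B=1 C=3 D=0 ZF=0 PC=11
Step 28: PC=11 exec 'ADD A, 1'. After: A=11 B=1 C=3 D=0 ZF=0 PC=12
Step 29: PC=12 exec 'HALT'. After: A=11 B=1 C=3 D=0 ZF=0 PC=12 HALTED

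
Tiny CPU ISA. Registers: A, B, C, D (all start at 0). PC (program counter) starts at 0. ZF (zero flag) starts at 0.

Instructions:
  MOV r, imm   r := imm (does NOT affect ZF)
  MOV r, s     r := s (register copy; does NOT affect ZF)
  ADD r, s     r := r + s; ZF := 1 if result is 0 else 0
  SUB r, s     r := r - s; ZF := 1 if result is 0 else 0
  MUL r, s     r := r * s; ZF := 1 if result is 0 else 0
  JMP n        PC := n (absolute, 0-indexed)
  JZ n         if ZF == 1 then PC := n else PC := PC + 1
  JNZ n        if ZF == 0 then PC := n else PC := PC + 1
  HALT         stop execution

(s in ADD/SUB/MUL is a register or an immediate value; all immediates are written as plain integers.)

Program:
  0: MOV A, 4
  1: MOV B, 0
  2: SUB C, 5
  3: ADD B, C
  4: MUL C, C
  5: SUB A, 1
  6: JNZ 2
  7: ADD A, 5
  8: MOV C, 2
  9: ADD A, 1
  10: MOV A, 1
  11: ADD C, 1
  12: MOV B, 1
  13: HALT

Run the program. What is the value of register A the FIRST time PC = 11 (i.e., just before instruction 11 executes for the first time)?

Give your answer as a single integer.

Step 1: PC=0 exec 'MOV A, 4'. After: A=4 B=0 C=0 D=0 ZF=0 PC=1
Step 2: PC=1 exec 'MOV B, 0'. After: A=4 B=0 C=0 D=0 ZF=0 PC=2
Step 3: PC=2 exec 'SUB C, 5'. After: A=4 B=0 C=-5 D=0 ZF=0 PC=3
Step 4: PC=3 exec 'ADD B, C'. After: A=4 B=-5 C=-5 D=0 ZF=0 PC=4
Step 5: PC=4 exec 'MUL C, C'. After: A=4 B=-5 C=25 D=0 ZF=0 PC=5
Step 6: PC=5 exec 'SUB A, 1'. After: A=3 B=-5 C=25 D=0 ZF=0 PC=6
Step 7: PC=6 exec 'JNZ 2'. After: A=3 B=-5 C=25 D=0 ZF=0 PC=2
Step 8: PC=2 exec 'SUB C, 5'. After: A=3 B=-5 C=20 D=0 ZF=0 PC=3
Step 9: PC=3 exec 'ADD B, C'. After: A=3 B=15 C=20 D=0 ZF=0 PC=4
Step 10: PC=4 exec 'MUL C, C'. After: A=3 B=15 C=400 D=0 ZF=0 PC=5
Step 11: PC=5 exec 'SUB A, 1'. After: A=2 B=15 C=400 D=0 ZF=0 PC=6
Step 12: PC=6 exec 'JNZ 2'. After: A=2 B=15 C=400 D=0 ZF=0 PC=2
Step 13: PC=2 exec 'SUB C, 5'. After: A=2 B=15 C=395 D=0 ZF=0 PC=3
Step 14: PC=3 exec 'ADD B, C'. After: A=2 B=410 C=395 D=0 ZF=0 PC=4
Step 15: PC=4 exec 'MUL C, C'. After: A=2 B=410 C=156025 D=0 ZF=0 PC=5
Step 16: PC=5 exec 'SUB A, 1'. After: A=1 B=410 C=156025 D=0 ZF=0 PC=6
Step 17: PC=6 exec 'JNZ 2'. After: A=1 B=410 C=156025 D=0 ZF=0 PC=2
Step 18: PC=2 exec 'SUB C, 5'. After: A=1 B=410 C=156020 D=0 ZF=0 PC=3
Step 19: PC=3 exec 'ADD B, C'. After: A=1 B=156430 C=156020 D=0 ZF=0 PC=4
Step 20: PC=4 exec 'MUL C, C'. After: A=1 B=156430 C=24342240400 D=0 ZF=0 PC=5
Step 21: PC=5 exec 'SUB A, 1'. After: A=0 B=156430 C=24342240400 D=0 ZF=1 PC=6
Step 22: PC=6 exec 'JNZ 2'. After: A=0 B=156430 C=24342240400 D=0 ZF=1 PC=7
Step 23: PC=7 exec 'ADD A, 5'. After: A=5 B=156430 C=24342240400 D=0 ZF=0 PC=8
Step 24: PC=8 exec 'MOV C, 2'. After: A=5 B=156430 C=2 D=0 ZF=0 PC=9
Step 25: PC=9 exec 'ADD A, 1'. After: A=6 B=156430 C=2 D=0 ZF=0 PC=10
Step 26: PC=10 exec 'MOV A, 1'. After: A=1 B=156430 C=2 D=0 ZF=0 PC=11
First time PC=11: A=1

1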